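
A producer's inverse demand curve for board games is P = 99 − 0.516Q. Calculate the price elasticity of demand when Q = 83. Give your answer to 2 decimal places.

-1.31

At Q = 83, P = 99 − 0.516(83) = 56.17.
dP/dQ = −0.516, so dQ/dP = 1/(−0.516) = -1.938.
ε = (dQ/dP)(P/Q) = (-1.938)(56.17/83).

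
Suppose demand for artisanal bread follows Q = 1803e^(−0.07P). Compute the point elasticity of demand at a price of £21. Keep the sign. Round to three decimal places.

At P = 21, Q = 414.556.
dQ/dP = −0.07·1803e^(−0.07P) = −0.07Q = -29.019.
ε = (dQ/dP)(P/Q) = (-29.019)(21/414.556).

-1.470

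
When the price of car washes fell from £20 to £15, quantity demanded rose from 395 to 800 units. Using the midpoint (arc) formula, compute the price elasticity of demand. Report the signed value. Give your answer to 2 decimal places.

-2.37

ΔQ = 800 − 395 = 405; ΔP = 15 − 20 = -5.
Midpoints: P̄ = 17.50, Q̄ = 597.5.
ε = (ΔQ/ΔP)(P̄/Q̄) = (405/-5)(17.50/597.5).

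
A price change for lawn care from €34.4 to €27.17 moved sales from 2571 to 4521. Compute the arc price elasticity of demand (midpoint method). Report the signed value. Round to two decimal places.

ΔQ = 4521 − 2571 = 1950; ΔP = 27.17 − 34.4 = -7.23.
Midpoints: P̄ = 30.79, Q̄ = 3546.0.
ε = (ΔQ/ΔP)(P̄/Q̄) = (1950/-7.23)(30.79/3546.0).

-2.34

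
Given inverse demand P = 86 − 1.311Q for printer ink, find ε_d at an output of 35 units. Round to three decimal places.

At Q = 35, P = 86 − 1.311(35) = 40.12.
dP/dQ = −1.311, so dQ/dP = 1/(−1.311) = -0.763.
ε = (dQ/dP)(P/Q) = (-0.763)(40.12/35).

-0.874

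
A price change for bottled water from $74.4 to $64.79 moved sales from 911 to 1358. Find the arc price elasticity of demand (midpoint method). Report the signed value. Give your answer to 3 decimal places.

-2.853

ΔQ = 1358 − 911 = 447; ΔP = 64.79 − 74.4 = -9.61.
Midpoints: P̄ = 69.59, Q̄ = 1134.5.
ε = (ΔQ/ΔP)(P̄/Q̄) = (447/-9.61)(69.59/1134.5).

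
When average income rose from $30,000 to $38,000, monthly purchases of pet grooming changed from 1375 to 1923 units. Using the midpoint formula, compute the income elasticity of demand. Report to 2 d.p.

ΔQ = 548, ΔI = 8000. Midpoints: Ī = 34,000, Q̄ = 1649.0.
ε_I = (ΔQ/ΔI)(Ī/Q̄) = (548/8000)(34000/1649.0).

1.41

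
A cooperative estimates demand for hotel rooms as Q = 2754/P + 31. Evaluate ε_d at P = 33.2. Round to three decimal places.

At P = 33.2, Q = 113.952.
dQ/dP = −2754/P² = -2.499.
ε = (dQ/dP)(P/Q) = (-2.499)(33.2/113.952).

-0.728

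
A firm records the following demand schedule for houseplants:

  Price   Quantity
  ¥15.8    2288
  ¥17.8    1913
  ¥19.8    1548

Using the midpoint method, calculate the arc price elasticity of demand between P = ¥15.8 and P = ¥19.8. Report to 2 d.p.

-1.72

At P = 15.8, Q = 2288; at P = 19.8, Q = 1548.
ΔQ = -740, ΔP = 4.0. Midpoints: P̄ = 17.80, Q̄ = 1918.0.
ε = (ΔQ/ΔP)(P̄/Q̄) = (-740/4.0)(17.80/1918.0).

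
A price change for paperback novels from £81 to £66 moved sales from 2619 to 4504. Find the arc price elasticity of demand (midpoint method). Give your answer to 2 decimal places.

-2.59

ΔQ = 4504 − 2619 = 1885; ΔP = 66 − 81 = -15.
Midpoints: P̄ = 73.50, Q̄ = 3561.5.
ε = (ΔQ/ΔP)(P̄/Q̄) = (1885/-15)(73.50/3561.5).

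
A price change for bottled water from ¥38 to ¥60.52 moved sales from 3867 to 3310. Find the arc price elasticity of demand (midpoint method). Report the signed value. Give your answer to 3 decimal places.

-0.340

ΔQ = 3310 − 3867 = -557; ΔP = 60.52 − 38 = 22.52.
Midpoints: P̄ = 49.26, Q̄ = 3588.5.
ε = (ΔQ/ΔP)(P̄/Q̄) = (-557/22.52)(49.26/3588.5).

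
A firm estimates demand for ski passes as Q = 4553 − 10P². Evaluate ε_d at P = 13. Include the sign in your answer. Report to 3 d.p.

At P = 13, Q = 2863.
dQ/dP = −20P = -260.
ε = (dQ/dP)(P/Q) = (-260)(13/2863).
|ε| > 1, so demand is elastic at this price.

-1.181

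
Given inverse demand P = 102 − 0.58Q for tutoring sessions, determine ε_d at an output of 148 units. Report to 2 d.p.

At Q = 148, P = 102 − 0.58(148) = 16.16.
dP/dQ = −0.58, so dQ/dP = 1/(−0.58) = -1.724.
ε = (dQ/dP)(P/Q) = (-1.724)(16.16/148).

-0.19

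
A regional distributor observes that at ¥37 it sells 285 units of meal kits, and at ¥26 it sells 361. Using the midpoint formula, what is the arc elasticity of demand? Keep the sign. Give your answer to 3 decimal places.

-0.674

ΔQ = 361 − 285 = 76; ΔP = 26 − 37 = -11.
Midpoints: P̄ = 31.50, Q̄ = 323.0.
ε = (ΔQ/ΔP)(P̄/Q̄) = (76/-11)(31.50/323.0).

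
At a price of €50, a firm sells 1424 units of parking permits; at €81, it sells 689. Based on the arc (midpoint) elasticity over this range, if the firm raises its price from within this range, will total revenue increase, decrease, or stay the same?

decrease

Arc ε = (-735/31)(65.50/1056.5) ≈ -1.470.
|ε| = 1.47 > 1, so demand is elastic. A price rise therefore reduces total revenue.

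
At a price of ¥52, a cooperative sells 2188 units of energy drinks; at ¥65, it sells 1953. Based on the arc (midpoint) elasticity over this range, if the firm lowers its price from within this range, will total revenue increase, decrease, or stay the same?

Arc ε = (-235/13)(58.50/2070.5) ≈ -0.511.
|ε| = 0.51 < 1, so demand is inelastic. A price cut therefore reduces total revenue.

decrease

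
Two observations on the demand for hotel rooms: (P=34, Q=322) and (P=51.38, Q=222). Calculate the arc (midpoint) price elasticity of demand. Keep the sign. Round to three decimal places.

ΔQ = 222 − 322 = -100; ΔP = 51.38 − 34 = 17.38.
Midpoints: P̄ = 42.69, Q̄ = 272.0.
ε = (ΔQ/ΔP)(P̄/Q̄) = (-100/17.38)(42.69/272.0).

-0.903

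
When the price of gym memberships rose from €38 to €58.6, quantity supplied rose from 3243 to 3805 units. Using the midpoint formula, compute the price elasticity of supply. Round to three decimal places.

0.374

ΔQ = 3805 − 3243 = 562; ΔP = 58.6 − 38 = 20.6.
Midpoints: P̄ = 48.30, Q̄ = 3524.0.
ε_s = (ΔQ/ΔP)(P̄/Q̄) = (562/20.6)(48.30/3524.0).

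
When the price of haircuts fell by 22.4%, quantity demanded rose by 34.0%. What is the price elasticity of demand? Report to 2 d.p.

-1.52

ε = %ΔQ / %ΔP = (34.0)/(-22.4) = -1.518.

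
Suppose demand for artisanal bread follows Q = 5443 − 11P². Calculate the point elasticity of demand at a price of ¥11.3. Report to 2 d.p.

At P = 11.3, Q = 4038.410.
dQ/dP = −22P = -248.600.
ε = (dQ/dP)(P/Q) = (-248.600)(11.3/4038.410).

-0.70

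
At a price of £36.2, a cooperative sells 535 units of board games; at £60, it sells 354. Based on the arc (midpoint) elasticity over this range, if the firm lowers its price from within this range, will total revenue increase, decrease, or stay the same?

Arc ε = (-181/23.8)(48.10/444.5) ≈ -0.823.
|ε| = 0.82 < 1, so demand is inelastic. A price cut therefore reduces total revenue.

decrease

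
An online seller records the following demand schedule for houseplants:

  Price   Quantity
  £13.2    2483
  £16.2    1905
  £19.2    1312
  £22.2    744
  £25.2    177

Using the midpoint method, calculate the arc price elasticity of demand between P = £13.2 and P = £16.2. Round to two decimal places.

At P = 13.2, Q = 2483; at P = 16.2, Q = 1905.
ΔQ = -578, ΔP = 3.0. Midpoints: P̄ = 14.70, Q̄ = 2194.0.
ε = (ΔQ/ΔP)(P̄/Q̄) = (-578/3.0)(14.70/2194.0).

-1.29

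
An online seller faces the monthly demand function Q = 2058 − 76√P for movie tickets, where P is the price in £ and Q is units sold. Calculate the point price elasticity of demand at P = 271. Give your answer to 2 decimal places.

At P = 271, Q = 806.882.
dQ/dP = −76/(2√P) = -2.308.
ε = (dQ/dP)(P/Q) = (-2.308)(271/806.882).
|ε| < 1, so demand is inelastic at this price.

-0.78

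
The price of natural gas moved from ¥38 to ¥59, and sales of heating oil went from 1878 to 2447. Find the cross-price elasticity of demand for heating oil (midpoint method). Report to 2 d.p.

ΔQ_x = 2447 − 1878 = 569; ΔP_y = 59 − 38 = 21.
Midpoints: P̄_y = 48.50, Q̄_x = 2162.5.
ε_xy = (ΔQ_x/ΔP_y)(P̄_y/Q̄_x) = (569/21)(48.50/2162.5).

0.61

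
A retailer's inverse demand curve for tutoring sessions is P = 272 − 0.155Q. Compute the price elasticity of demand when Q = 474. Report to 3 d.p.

At Q = 474, P = 272 − 0.155(474) = 198.53.
dP/dQ = −0.155, so dQ/dP = 1/(−0.155) = -6.452.
ε = (dQ/dP)(P/Q) = (-6.452)(198.53/474).

-2.702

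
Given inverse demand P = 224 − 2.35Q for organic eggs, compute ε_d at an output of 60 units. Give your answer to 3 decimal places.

-0.589

At Q = 60, P = 224 − 2.35(60) = 83.00.
dP/dQ = −2.35, so dQ/dP = 1/(−2.35) = -0.426.
ε = (dQ/dP)(P/Q) = (-0.426)(83.00/60).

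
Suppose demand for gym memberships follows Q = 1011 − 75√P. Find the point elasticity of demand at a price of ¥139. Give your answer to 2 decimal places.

At P = 139, Q = 126.763.
dQ/dP = −75/(2√P) = -3.181.
ε = (dQ/dP)(P/Q) = (-3.181)(139/126.763).
|ε| > 1, so demand is elastic at this price.

-3.49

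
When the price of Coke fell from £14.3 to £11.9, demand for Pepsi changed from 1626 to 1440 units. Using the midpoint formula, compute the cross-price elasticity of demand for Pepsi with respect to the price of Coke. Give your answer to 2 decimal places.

ΔQ_x = 1440 − 1626 = -186; ΔP_y = 11.9 − 14.3 = -2.4.
Midpoints: P̄_y = 13.10, Q̄_x = 1533.0.
ε_xy = (ΔQ_x/ΔP_y)(P̄_y/Q̄_x) = (-186/-2.4)(13.10/1533.0).

0.66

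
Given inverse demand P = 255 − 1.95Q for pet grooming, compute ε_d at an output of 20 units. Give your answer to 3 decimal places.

At Q = 20, P = 255 − 1.95(20) = 216.00.
dP/dQ = −1.95, so dQ/dP = 1/(−1.95) = -0.513.
ε = (dQ/dP)(P/Q) = (-0.513)(216.00/20).

-5.538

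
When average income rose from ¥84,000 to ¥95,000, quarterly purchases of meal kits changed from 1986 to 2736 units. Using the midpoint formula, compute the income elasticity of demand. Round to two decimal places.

2.58

ΔQ = 750, ΔI = 11000. Midpoints: Ī = 89,500, Q̄ = 2361.0.
ε_I = (ΔQ/ΔI)(Ī/Q̄) = (750/11000)(89500/2361.0).
ε_I > 0, so the good is normal.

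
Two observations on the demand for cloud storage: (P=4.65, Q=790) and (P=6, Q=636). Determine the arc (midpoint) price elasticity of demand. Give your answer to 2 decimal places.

-0.85

ΔQ = 636 − 790 = -154; ΔP = 6 − 4.65 = 1.35.
Midpoints: P̄ = 5.33, Q̄ = 713.0.
ε = (ΔQ/ΔP)(P̄/Q̄) = (-154/1.35)(5.33/713.0).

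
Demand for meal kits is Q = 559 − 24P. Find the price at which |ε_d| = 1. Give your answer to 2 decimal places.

11.65

For linear demand Q = a − bP, ε = −bP/(a − bP). |ε| = 1 when bP = a − bP, i.e. P = a/(2b).
P = 559/(2·24) = 559/48 = 11.6458.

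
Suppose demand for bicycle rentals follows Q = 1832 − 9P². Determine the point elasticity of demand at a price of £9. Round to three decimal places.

-1.322

At P = 9, Q = 1103.
dQ/dP = −18P = -162.
ε = (dQ/dP)(P/Q) = (-162)(9/1103).
|ε| > 1, so demand is elastic at this price.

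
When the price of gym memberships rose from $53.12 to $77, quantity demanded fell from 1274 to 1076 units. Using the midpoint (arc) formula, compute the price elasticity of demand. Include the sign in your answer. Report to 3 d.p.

-0.459

ΔQ = 1076 − 1274 = -198; ΔP = 77 − 53.12 = 23.88.
Midpoints: P̄ = 65.06, Q̄ = 1175.0.
ε = (ΔQ/ΔP)(P̄/Q̄) = (-198/23.88)(65.06/1175.0).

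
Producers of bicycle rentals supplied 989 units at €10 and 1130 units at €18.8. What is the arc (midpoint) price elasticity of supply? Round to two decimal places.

ΔQ = 1130 − 989 = 141; ΔP = 18.8 − 10 = 8.8.
Midpoints: P̄ = 14.40, Q̄ = 1059.5.
ε_s = (ΔQ/ΔP)(P̄/Q̄) = (141/8.8)(14.40/1059.5).

0.22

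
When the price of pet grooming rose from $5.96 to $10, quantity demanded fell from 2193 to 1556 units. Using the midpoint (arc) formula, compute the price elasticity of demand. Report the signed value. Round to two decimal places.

ΔQ = 1556 − 2193 = -637; ΔP = 10 − 5.96 = 4.04.
Midpoints: P̄ = 7.98, Q̄ = 1874.5.
ε = (ΔQ/ΔP)(P̄/Q̄) = (-637/4.04)(7.98/1874.5).

-0.67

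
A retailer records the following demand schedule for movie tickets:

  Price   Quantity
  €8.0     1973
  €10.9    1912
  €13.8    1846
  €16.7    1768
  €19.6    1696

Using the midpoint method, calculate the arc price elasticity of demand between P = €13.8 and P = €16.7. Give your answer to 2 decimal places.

-0.23

At P = 13.8, Q = 1846; at P = 16.7, Q = 1768.
ΔQ = -78, ΔP = 2.9. Midpoints: P̄ = 15.25, Q̄ = 1807.0.
ε = (ΔQ/ΔP)(P̄/Q̄) = (-78/2.9)(15.25/1807.0).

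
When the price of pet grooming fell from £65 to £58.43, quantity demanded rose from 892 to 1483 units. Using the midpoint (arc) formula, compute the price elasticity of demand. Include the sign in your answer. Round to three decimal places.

ΔQ = 1483 − 892 = 591; ΔP = 58.43 − 65 = -6.57.
Midpoints: P̄ = 61.72, Q̄ = 1187.5.
ε = (ΔQ/ΔP)(P̄/Q̄) = (591/-6.57)(61.72/1187.5).

-4.675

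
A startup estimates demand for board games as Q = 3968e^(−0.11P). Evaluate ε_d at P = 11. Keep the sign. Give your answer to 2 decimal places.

-1.21

At P = 11, Q = 1183.247.
dQ/dP = −0.11·3968e^(−0.11P) = −0.11Q = -130.157.
ε = (dQ/dP)(P/Q) = (-130.157)(11/1183.247).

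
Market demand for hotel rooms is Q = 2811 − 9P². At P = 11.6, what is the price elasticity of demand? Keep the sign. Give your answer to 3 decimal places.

At P = 11.6, Q = 1599.960.
dQ/dP = −18P = -208.800.
ε = (dQ/dP)(P/Q) = (-208.800)(11.6/1599.960).

-1.514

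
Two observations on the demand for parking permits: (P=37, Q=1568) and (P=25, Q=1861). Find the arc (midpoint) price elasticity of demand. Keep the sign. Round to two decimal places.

ΔQ = 1861 − 1568 = 293; ΔP = 25 − 37 = -12.
Midpoints: P̄ = 31.00, Q̄ = 1714.5.
ε = (ΔQ/ΔP)(P̄/Q̄) = (293/-12)(31.00/1714.5).

-0.44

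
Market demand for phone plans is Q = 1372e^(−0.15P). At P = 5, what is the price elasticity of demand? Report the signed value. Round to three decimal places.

At P = 5, Q = 648.087.
dQ/dP = −0.15·1372e^(−0.15P) = −0.15Q = -97.213.
ε = (dQ/dP)(P/Q) = (-97.213)(5/648.087).
|ε| < 1, so demand is inelastic at this price.

-0.750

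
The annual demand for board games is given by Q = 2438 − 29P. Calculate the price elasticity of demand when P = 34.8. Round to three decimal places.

-0.706

At P = 34.8, Q = 1428.800.
dQ/dP = −29.
ε = (dQ/dP)(P/Q) = (-29)(34.8/1428.800).
|ε| < 1, so demand is inelastic at this price.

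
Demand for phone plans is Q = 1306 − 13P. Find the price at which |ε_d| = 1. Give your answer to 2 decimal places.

For linear demand Q = a − bP, ε = −bP/(a − bP). |ε| = 1 when bP = a − bP, i.e. P = a/(2b).
P = 1306/(2·13) = 1306/26 = 50.2308.

50.23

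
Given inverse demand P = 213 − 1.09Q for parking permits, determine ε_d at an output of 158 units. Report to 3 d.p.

-0.237

At Q = 158, P = 213 − 1.09(158) = 40.78.
dP/dQ = −1.09, so dQ/dP = 1/(−1.09) = -0.917.
ε = (dQ/dP)(P/Q) = (-0.917)(40.78/158).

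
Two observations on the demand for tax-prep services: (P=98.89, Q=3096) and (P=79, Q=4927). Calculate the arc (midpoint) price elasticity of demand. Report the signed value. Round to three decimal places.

-2.041

ΔQ = 4927 − 3096 = 1831; ΔP = 79 − 98.89 = -19.89.
Midpoints: P̄ = 88.94, Q̄ = 4011.5.
ε = (ΔQ/ΔP)(P̄/Q̄) = (1831/-19.89)(88.94/4011.5).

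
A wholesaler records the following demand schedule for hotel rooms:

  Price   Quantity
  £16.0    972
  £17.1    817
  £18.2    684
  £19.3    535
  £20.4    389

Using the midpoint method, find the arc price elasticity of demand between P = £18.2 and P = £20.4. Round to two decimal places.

At P = 18.2, Q = 684; at P = 20.4, Q = 389.
ΔQ = -295, ΔP = 2.2. Midpoints: P̄ = 19.30, Q̄ = 536.5.
ε = (ΔQ/ΔP)(P̄/Q̄) = (-295/2.2)(19.30/536.5).

-4.82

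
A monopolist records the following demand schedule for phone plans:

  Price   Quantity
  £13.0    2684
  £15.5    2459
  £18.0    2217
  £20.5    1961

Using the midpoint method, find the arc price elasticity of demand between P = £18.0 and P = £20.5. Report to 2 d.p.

-0.94

At P = 18.0, Q = 2217; at P = 20.5, Q = 1961.
ΔQ = -256, ΔP = 2.5. Midpoints: P̄ = 19.25, Q̄ = 2089.0.
ε = (ΔQ/ΔP)(P̄/Q̄) = (-256/2.5)(19.25/2089.0).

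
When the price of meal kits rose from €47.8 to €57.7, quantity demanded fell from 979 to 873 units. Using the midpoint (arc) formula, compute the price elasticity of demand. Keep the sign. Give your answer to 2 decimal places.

-0.61

ΔQ = 873 − 979 = -106; ΔP = 57.7 − 47.8 = 9.9.
Midpoints: P̄ = 52.75, Q̄ = 926.0.
ε = (ΔQ/ΔP)(P̄/Q̄) = (-106/9.9)(52.75/926.0).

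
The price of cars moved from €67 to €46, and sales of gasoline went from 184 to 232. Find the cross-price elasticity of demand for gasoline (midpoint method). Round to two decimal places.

ΔQ_x = 232 − 184 = 48; ΔP_y = 46 − 67 = -21.
Midpoints: P̄_y = 56.50, Q̄_x = 208.0.
ε_xy = (ΔQ_x/ΔP_y)(P̄_y/Q̄_x) = (48/-21)(56.50/208.0).

-0.62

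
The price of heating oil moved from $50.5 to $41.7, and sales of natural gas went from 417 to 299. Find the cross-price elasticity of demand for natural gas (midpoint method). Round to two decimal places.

ΔQ_x = 299 − 417 = -118; ΔP_y = 41.7 − 50.5 = -8.8.
Midpoints: P̄_y = 46.10, Q̄_x = 358.0.
ε_xy = (ΔQ_x/ΔP_y)(P̄_y/Q̄_x) = (-118/-8.8)(46.10/358.0).
ε_xy > 0, so the goods are substitutes.

1.73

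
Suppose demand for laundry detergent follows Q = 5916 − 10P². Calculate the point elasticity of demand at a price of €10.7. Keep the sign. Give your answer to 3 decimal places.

-0.480

At P = 10.7, Q = 4771.100.
dQ/dP = −20P = -214.
ε = (dQ/dP)(P/Q) = (-214)(10.7/4771.100).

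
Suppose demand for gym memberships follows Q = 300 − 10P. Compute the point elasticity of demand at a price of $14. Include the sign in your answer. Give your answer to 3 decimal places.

-0.875

At P = 14, Q = 160.
dQ/dP = −10.
ε = (dQ/dP)(P/Q) = (-10)(14/160).
|ε| < 1, so demand is inelastic at this price.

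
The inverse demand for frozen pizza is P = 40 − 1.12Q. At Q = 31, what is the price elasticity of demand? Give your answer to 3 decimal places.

At Q = 31, P = 40 − 1.12(31) = 5.28.
dP/dQ = −1.12, so dQ/dP = 1/(−1.12) = -0.893.
ε = (dQ/dP)(P/Q) = (-0.893)(5.28/31).

-0.152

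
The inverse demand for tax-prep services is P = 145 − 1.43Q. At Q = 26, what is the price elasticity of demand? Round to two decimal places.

At Q = 26, P = 145 − 1.43(26) = 107.82.
dP/dQ = −1.43, so dQ/dP = 1/(−1.43) = -0.699.
ε = (dQ/dP)(P/Q) = (-0.699)(107.82/26).

-2.90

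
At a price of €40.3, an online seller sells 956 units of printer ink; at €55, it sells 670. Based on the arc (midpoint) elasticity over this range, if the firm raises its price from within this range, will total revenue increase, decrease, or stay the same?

decrease

Arc ε = (-286/14.7)(47.65/813.0) ≈ -1.140.
|ε| = 1.14 > 1, so demand is elastic. A price rise therefore reduces total revenue.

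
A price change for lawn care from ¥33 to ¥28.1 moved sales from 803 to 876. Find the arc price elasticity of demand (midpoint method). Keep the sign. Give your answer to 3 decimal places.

-0.542

ΔQ = 876 − 803 = 73; ΔP = 28.1 − 33 = -4.9.
Midpoints: P̄ = 30.55, Q̄ = 839.5.
ε = (ΔQ/ΔP)(P̄/Q̄) = (73/-4.9)(30.55/839.5).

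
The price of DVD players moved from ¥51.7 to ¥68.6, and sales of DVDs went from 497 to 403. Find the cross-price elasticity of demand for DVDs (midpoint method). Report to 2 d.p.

ΔQ_x = 403 − 497 = -94; ΔP_y = 68.6 − 51.7 = 16.9.
Midpoints: P̄_y = 60.15, Q̄_x = 450.0.
ε_xy = (ΔQ_x/ΔP_y)(P̄_y/Q̄_x) = (-94/16.9)(60.15/450.0).

-0.74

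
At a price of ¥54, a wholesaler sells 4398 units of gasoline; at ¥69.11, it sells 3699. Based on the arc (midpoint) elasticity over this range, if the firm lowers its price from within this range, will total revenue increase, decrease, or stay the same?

decrease

Arc ε = (-699/15.11)(61.55/4048.5) ≈ -0.703.
|ε| = 0.70 < 1, so demand is inelastic. A price cut therefore reduces total revenue.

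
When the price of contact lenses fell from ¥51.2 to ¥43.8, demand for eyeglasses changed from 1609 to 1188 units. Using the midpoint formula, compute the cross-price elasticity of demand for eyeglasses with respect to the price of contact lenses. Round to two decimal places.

ΔQ_x = 1188 − 1609 = -421; ΔP_y = 43.8 − 51.2 = -7.4.
Midpoints: P̄_y = 47.50, Q̄_x = 1398.5.
ε_xy = (ΔQ_x/ΔP_y)(P̄_y/Q̄_x) = (-421/-7.4)(47.50/1398.5).

1.93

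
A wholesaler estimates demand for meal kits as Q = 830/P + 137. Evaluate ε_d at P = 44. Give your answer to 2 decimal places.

At P = 44, Q = 155.864.
dQ/dP = −830/P² = -0.429.
ε = (dQ/dP)(P/Q) = (-0.429)(44/155.864).
|ε| < 1, so demand is inelastic at this price.

-0.12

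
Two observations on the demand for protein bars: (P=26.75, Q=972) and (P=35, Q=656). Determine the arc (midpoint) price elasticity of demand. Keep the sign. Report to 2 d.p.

ΔQ = 656 − 972 = -316; ΔP = 35 − 26.75 = 8.25.
Midpoints: P̄ = 30.88, Q̄ = 814.0.
ε = (ΔQ/ΔP)(P̄/Q̄) = (-316/8.25)(30.88/814.0).

-1.45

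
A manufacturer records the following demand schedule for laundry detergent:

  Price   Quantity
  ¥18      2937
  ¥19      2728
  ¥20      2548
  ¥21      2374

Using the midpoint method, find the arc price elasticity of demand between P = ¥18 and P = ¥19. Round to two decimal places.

-1.37

At P = 18, Q = 2937; at P = 19, Q = 2728.
ΔQ = -209, ΔP = 1. Midpoints: P̄ = 18.50, Q̄ = 2832.5.
ε = (ΔQ/ΔP)(P̄/Q̄) = (-209/1)(18.50/2832.5).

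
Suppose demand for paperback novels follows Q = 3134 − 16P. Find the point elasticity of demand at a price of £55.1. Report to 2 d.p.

At P = 55.1, Q = 2252.400.
dQ/dP = −16.
ε = (dQ/dP)(P/Q) = (-16)(55.1/2252.400).
|ε| < 1, so demand is inelastic at this price.

-0.39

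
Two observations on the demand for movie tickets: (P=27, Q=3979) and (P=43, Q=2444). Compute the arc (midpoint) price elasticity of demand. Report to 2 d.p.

ΔQ = 2444 − 3979 = -1535; ΔP = 43 − 27 = 16.
Midpoints: P̄ = 35.00, Q̄ = 3211.5.
ε = (ΔQ/ΔP)(P̄/Q̄) = (-1535/16)(35.00/3211.5).

-1.05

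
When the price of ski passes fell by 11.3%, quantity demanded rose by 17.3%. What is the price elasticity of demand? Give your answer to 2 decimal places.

ε = %ΔQ / %ΔP = (17.3)/(-11.3) = -1.531.

-1.53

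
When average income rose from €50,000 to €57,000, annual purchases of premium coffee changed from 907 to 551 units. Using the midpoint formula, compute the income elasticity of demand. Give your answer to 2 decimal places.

-3.73

ΔQ = -356, ΔI = 7000. Midpoints: Ī = 53,500, Q̄ = 729.0.
ε_I = (ΔQ/ΔI)(Ī/Q̄) = (-356/7000)(53500/729.0).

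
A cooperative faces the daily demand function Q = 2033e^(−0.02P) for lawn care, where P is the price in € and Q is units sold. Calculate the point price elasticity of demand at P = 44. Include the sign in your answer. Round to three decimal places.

-0.880

At P = 44, Q = 843.254.
dQ/dP = −0.02·2033e^(−0.02P) = −0.02Q = -16.865.
ε = (dQ/dP)(P/Q) = (-16.865)(44/843.254).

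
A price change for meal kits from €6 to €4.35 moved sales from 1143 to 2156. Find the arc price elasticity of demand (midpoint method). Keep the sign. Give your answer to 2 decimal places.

-1.93

ΔQ = 2156 − 1143 = 1013; ΔP = 4.35 − 6 = -1.65.
Midpoints: P̄ = 5.17, Q̄ = 1649.5.
ε = (ΔQ/ΔP)(P̄/Q̄) = (1013/-1.65)(5.17/1649.5).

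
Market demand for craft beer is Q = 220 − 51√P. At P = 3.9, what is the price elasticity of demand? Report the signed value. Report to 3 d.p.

At P = 3.9, Q = 119.283.
dQ/dP = −51/(2√P) = -12.912.
ε = (dQ/dP)(P/Q) = (-12.912)(3.9/119.283).

-0.422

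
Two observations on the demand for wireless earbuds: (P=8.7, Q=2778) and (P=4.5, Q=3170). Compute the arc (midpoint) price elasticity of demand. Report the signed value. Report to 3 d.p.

-0.207

ΔQ = 3170 − 2778 = 392; ΔP = 4.5 − 8.7 = -4.2.
Midpoints: P̄ = 6.60, Q̄ = 2974.0.
ε = (ΔQ/ΔP)(P̄/Q̄) = (392/-4.2)(6.60/2974.0).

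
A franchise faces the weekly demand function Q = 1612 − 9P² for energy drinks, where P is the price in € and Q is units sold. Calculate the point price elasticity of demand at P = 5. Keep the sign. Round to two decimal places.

-0.32

At P = 5, Q = 1387.
dQ/dP = −18P = -90.
ε = (dQ/dP)(P/Q) = (-90)(5/1387).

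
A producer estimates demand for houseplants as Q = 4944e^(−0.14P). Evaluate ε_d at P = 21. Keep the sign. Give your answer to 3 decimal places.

-2.940

At P = 21, Q = 261.368.
dQ/dP = −0.14·4944e^(−0.14P) = −0.14Q = -36.592.
ε = (dQ/dP)(P/Q) = (-36.592)(21/261.368).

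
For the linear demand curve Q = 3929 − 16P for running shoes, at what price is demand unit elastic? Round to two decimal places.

For linear demand Q = a − bP, ε = −bP/(a − bP). |ε| = 1 when bP = a − bP, i.e. P = a/(2b).
P = 3929/(2·16) = 3929/32 = 122.7812.

122.78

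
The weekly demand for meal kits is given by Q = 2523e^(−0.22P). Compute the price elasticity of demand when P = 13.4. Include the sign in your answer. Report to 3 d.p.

At P = 13.4, Q = 132.317.
dQ/dP = −0.22·2523e^(−0.22P) = −0.22Q = -29.110.
ε = (dQ/dP)(P/Q) = (-29.110)(13.4/132.317).

-2.948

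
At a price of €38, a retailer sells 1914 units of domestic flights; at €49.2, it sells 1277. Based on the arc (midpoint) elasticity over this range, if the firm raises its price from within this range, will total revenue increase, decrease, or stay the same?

Arc ε = (-637/11.2)(43.60/1595.5) ≈ -1.554.
|ε| = 1.55 > 1, so demand is elastic. A price rise therefore reduces total revenue.

decrease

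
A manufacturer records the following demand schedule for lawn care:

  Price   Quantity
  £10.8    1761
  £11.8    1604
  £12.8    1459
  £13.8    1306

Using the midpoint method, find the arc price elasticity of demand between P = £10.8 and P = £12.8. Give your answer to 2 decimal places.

At P = 10.8, Q = 1761; at P = 12.8, Q = 1459.
ΔQ = -302, ΔP = 2.0. Midpoints: P̄ = 11.80, Q̄ = 1610.0.
ε = (ΔQ/ΔP)(P̄/Q̄) = (-302/2.0)(11.80/1610.0).

-1.11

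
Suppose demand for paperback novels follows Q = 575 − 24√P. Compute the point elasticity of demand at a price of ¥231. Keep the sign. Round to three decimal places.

-0.868

At P = 231, Q = 210.232.
dQ/dP = −24/(2√P) = -0.790.
ε = (dQ/dP)(P/Q) = (-0.790)(231/210.232).
|ε| < 1, so demand is inelastic at this price.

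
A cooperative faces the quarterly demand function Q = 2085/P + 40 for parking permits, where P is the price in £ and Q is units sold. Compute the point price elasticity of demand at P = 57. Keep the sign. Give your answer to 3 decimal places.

At P = 57, Q = 76.579.
dQ/dP = −2085/P² = -0.642.
ε = (dQ/dP)(P/Q) = (-0.642)(57/76.579).

-0.478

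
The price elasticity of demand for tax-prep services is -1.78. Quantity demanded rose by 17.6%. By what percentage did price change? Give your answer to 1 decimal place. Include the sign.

-9.9%

%ΔP ≈ %ΔQ / ε = (17.6%)/(-1.78) = -9.89%.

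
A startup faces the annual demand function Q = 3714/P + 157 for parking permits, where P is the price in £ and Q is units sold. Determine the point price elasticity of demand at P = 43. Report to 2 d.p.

-0.35

At P = 43, Q = 243.372.
dQ/dP = −3714/P² = -2.009.
ε = (dQ/dP)(P/Q) = (-2.009)(43/243.372).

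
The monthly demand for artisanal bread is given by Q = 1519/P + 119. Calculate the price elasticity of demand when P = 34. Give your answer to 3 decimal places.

-0.273

At P = 34, Q = 163.676.
dQ/dP = −1519/P² = -1.314.
ε = (dQ/dP)(P/Q) = (-1.314)(34/163.676).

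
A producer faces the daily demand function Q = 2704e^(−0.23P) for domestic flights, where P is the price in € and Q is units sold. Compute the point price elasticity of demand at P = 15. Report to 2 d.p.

At P = 15, Q = 85.840.
dQ/dP = −0.23·2704e^(−0.23P) = −0.23Q = -19.743.
ε = (dQ/dP)(P/Q) = (-19.743)(15/85.840).
|ε| > 1, so demand is elastic at this price.

-3.45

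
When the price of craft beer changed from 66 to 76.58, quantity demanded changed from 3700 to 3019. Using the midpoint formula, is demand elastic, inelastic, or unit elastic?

Arc ε ≈ -1.366.
|ε| = 1.37 > 1.

elastic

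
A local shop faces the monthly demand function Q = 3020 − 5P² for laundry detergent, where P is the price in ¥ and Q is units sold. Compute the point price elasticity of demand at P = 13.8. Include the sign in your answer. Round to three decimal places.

At P = 13.8, Q = 2067.800.
dQ/dP = −10P = -138.
ε = (dQ/dP)(P/Q) = (-138)(13.8/2067.800).

-0.921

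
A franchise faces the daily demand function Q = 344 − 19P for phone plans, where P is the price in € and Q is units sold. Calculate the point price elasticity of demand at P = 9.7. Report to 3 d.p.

At P = 9.7, Q = 159.700.
dQ/dP = −19.
ε = (dQ/dP)(P/Q) = (-19)(9.7/159.700).

-1.154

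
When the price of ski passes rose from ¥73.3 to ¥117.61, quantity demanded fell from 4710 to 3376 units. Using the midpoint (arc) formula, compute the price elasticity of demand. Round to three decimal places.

ΔQ = 3376 − 4710 = -1334; ΔP = 117.61 − 73.3 = 44.31.
Midpoints: P̄ = 95.45, Q̄ = 4043.0.
ε = (ΔQ/ΔP)(P̄/Q̄) = (-1334/44.31)(95.45/4043.0).

-0.711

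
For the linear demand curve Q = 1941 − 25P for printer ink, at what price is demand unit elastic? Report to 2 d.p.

For linear demand Q = a − bP, ε = −bP/(a − bP). |ε| = 1 when bP = a − bP, i.e. P = a/(2b).
P = 1941/(2·25) = 1941/50 = 38.8200.

38.82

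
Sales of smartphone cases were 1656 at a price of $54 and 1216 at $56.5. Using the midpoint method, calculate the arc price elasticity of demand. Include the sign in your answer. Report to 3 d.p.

-6.772

ΔQ = 1216 − 1656 = -440; ΔP = 56.5 − 54 = 2.5.
Midpoints: P̄ = 55.25, Q̄ = 1436.0.
ε = (ΔQ/ΔP)(P̄/Q̄) = (-440/2.5)(55.25/1436.0).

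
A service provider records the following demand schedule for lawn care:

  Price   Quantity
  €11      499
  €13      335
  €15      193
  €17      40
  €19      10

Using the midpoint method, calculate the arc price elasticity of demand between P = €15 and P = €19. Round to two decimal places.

At P = 15, Q = 193; at P = 19, Q = 10.
ΔQ = -183, ΔP = 4. Midpoints: P̄ = 17.00, Q̄ = 101.5.
ε = (ΔQ/ΔP)(P̄/Q̄) = (-183/4)(17.00/101.5).

-7.66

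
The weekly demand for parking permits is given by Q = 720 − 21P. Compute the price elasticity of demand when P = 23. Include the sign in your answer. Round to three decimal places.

-2.038

At P = 23, Q = 237.
dQ/dP = −21.
ε = (dQ/dP)(P/Q) = (-21)(23/237).
|ε| > 1, so demand is elastic at this price.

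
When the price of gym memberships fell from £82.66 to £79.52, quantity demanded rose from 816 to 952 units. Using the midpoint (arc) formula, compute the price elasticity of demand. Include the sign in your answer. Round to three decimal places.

-3.973

ΔQ = 952 − 816 = 136; ΔP = 79.52 − 82.66 = -3.14.
Midpoints: P̄ = 81.09, Q̄ = 884.0.
ε = (ΔQ/ΔP)(P̄/Q̄) = (136/-3.14)(81.09/884.0).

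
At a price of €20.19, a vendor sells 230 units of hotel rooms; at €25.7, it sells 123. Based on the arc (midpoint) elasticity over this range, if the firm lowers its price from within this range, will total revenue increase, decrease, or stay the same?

Arc ε = (-107/5.51)(22.95/176.5) ≈ -2.525.
|ε| = 2.52 > 1, so demand is elastic. A price cut therefore raises total revenue.

increase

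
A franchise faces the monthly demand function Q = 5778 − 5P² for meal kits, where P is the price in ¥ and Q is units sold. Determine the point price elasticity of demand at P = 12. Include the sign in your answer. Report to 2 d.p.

At P = 12, Q = 5058.
dQ/dP = −10P = -120.
ε = (dQ/dP)(P/Q) = (-120)(12/5058).

-0.28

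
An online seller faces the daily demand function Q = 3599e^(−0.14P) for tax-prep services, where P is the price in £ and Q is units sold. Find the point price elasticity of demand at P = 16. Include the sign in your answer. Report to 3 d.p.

At P = 16, Q = 383.144.
dQ/dP = −0.14·3599e^(−0.14P) = −0.14Q = -53.640.
ε = (dQ/dP)(P/Q) = (-53.640)(16/383.144).
|ε| > 1, so demand is elastic at this price.

-2.240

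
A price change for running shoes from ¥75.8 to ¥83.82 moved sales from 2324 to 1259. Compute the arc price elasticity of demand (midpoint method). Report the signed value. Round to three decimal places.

-5.916

ΔQ = 1259 − 2324 = -1065; ΔP = 83.82 − 75.8 = 8.02.
Midpoints: P̄ = 79.81, Q̄ = 1791.5.
ε = (ΔQ/ΔP)(P̄/Q̄) = (-1065/8.02)(79.81/1791.5).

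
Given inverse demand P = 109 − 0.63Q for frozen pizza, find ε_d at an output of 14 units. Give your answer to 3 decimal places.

At Q = 14, P = 109 − 0.63(14) = 100.18.
dP/dQ = −0.63, so dQ/dP = 1/(−0.63) = -1.587.
ε = (dQ/dP)(P/Q) = (-1.587)(100.18/14).

-11.358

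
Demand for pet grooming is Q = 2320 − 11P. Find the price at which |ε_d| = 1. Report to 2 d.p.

For linear demand Q = a − bP, ε = −bP/(a − bP). |ε| = 1 when bP = a − bP, i.e. P = a/(2b).
P = 2320/(2·11) = 2320/22 = 105.4545.

105.45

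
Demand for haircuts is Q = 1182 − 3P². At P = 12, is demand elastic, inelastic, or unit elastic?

elastic

Q = 750, dQ/dP = -72.
ε = (dQ/dP)(P/Q) ≈ -1.152.
|ε| = 1.15 > 1.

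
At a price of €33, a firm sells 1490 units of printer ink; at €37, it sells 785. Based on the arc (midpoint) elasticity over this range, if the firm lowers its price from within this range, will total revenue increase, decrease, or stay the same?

Arc ε = (-705/4)(35.00/1137.5) ≈ -5.423.
|ε| = 5.42 > 1, so demand is elastic. A price cut therefore raises total revenue.

increase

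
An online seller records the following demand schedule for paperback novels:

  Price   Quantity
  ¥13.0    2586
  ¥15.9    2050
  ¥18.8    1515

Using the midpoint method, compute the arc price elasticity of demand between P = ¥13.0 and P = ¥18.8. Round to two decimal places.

-1.43

At P = 13.0, Q = 2586; at P = 18.8, Q = 1515.
ΔQ = -1071, ΔP = 5.8. Midpoints: P̄ = 15.90, Q̄ = 2050.5.
ε = (ΔQ/ΔP)(P̄/Q̄) = (-1071/5.8)(15.90/2050.5).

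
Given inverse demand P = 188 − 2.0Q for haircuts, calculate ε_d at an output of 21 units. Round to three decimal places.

At Q = 21, P = 188 − 2.0(21) = 146.00.
dP/dQ = −2.0, so dQ/dP = 1/(−2.0) = -0.500.
ε = (dQ/dP)(P/Q) = (-0.500)(146.00/21).

-3.476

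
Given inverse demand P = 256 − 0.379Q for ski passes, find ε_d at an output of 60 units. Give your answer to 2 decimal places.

At Q = 60, P = 256 − 0.379(60) = 233.26.
dP/dQ = −0.379, so dQ/dP = 1/(−0.379) = -2.639.
ε = (dQ/dP)(P/Q) = (-2.639)(233.26/60).

-10.26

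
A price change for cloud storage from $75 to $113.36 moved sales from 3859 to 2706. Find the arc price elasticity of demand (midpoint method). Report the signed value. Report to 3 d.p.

ΔQ = 2706 − 3859 = -1153; ΔP = 113.36 − 75 = 38.36.
Midpoints: P̄ = 94.18, Q̄ = 3282.5.
ε = (ΔQ/ΔP)(P̄/Q̄) = (-1153/38.36)(94.18/3282.5).

-0.862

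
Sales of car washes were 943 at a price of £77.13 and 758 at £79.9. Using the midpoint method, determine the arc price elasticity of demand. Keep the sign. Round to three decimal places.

-6.166

ΔQ = 758 − 943 = -185; ΔP = 79.9 − 77.13 = 2.77.
Midpoints: P̄ = 78.52, Q̄ = 850.5.
ε = (ΔQ/ΔP)(P̄/Q̄) = (-185/2.77)(78.52/850.5).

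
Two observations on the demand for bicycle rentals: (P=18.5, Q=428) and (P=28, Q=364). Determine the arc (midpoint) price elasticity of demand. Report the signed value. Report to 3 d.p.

ΔQ = 364 − 428 = -64; ΔP = 28 − 18.5 = 9.5.
Midpoints: P̄ = 23.25, Q̄ = 396.0.
ε = (ΔQ/ΔP)(P̄/Q̄) = (-64/9.5)(23.25/396.0).

-0.396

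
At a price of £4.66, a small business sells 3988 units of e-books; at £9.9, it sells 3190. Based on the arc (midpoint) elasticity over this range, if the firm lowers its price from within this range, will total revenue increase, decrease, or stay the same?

decrease

Arc ε = (-798/5.24)(7.28/3589.0) ≈ -0.309.
|ε| = 0.31 < 1, so demand is inelastic. A price cut therefore reduces total revenue.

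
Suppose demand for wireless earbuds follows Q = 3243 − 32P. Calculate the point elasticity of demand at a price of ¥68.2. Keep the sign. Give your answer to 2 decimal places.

-2.06

At P = 68.2, Q = 1060.600.
dQ/dP = −32.
ε = (dQ/dP)(P/Q) = (-32)(68.2/1060.600).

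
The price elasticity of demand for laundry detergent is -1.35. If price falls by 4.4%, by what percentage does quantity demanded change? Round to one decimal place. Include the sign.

%ΔQ ≈ ε × %ΔP = (-1.35)(-4.4%) = 5.94%.

5.9%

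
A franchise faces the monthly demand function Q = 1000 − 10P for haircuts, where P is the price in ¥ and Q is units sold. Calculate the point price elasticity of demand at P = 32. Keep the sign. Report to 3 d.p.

-0.471

At P = 32, Q = 680.
dQ/dP = −10.
ε = (dQ/dP)(P/Q) = (-10)(32/680).
|ε| < 1, so demand is inelastic at this price.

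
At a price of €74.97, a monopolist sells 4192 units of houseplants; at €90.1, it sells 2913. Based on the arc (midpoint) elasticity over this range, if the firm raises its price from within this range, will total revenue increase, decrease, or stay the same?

Arc ε = (-1279/15.13)(82.53/3552.5) ≈ -1.964.
|ε| = 1.96 > 1, so demand is elastic. A price rise therefore reduces total revenue.

decrease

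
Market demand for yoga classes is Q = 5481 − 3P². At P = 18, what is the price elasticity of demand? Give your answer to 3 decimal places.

-0.431

At P = 18, Q = 4509.
dQ/dP = −6P = -108.
ε = (dQ/dP)(P/Q) = (-108)(18/4509).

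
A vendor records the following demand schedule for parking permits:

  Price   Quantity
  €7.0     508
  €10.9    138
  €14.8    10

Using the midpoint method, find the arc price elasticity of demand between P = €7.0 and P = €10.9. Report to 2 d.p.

At P = 7.0, Q = 508; at P = 10.9, Q = 138.
ΔQ = -370, ΔP = 3.9. Midpoints: P̄ = 8.95, Q̄ = 323.0.
ε = (ΔQ/ΔP)(P̄/Q̄) = (-370/3.9)(8.95/323.0).

-2.63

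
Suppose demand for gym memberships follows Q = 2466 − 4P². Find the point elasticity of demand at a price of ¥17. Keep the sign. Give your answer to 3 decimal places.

-1.765

At P = 17, Q = 1310.
dQ/dP = −8P = -136.
ε = (dQ/dP)(P/Q) = (-136)(17/1310).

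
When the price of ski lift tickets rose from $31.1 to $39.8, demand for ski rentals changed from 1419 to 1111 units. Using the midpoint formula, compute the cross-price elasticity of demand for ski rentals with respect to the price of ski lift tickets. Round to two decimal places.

-0.99

ΔQ_x = 1111 − 1419 = -308; ΔP_y = 39.8 − 31.1 = 8.7.
Midpoints: P̄_y = 35.45, Q̄_x = 1265.0.
ε_xy = (ΔQ_x/ΔP_y)(P̄_y/Q̄_x) = (-308/8.7)(35.45/1265.0).
ε_xy < 0, so the goods are complements.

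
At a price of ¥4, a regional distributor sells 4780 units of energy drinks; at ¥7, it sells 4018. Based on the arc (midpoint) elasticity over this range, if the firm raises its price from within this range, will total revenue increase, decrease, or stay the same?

Arc ε = (-762/3)(5.50/4399.0) ≈ -0.318.
|ε| = 0.32 < 1, so demand is inelastic. A price rise therefore raises total revenue.

increase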